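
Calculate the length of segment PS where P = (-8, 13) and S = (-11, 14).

d = sqrt((-11 - -8)^2 + (14 - 13)^2)
d = sqrt(-3^2 + 1^2)
d = sqrt(9 + 1)
d = sqrt(10)

sqrt(10)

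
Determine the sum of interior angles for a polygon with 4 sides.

The sum of interior angles of an n-sided polygon is (n - 2) * 180.
For n = 4: (4 - 2) * 180 = 2 * 180 = 360 degrees.

360 degrees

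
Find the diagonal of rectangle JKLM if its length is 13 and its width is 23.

d = sqrt(13^2 + 23^2) = sqrt(698)

sqrt(698)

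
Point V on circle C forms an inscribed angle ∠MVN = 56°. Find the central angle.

Central angle = 2 × 56° = 112° (inscribed angle theorem).

112°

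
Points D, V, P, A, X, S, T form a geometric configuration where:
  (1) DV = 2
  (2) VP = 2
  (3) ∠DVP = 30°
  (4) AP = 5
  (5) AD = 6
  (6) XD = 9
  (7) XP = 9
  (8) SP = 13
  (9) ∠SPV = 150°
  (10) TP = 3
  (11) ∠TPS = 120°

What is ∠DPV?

Step 1: By the law of cosines on triangle PVD: PD² = 2² + 2² − 2·2·2·cos(30°) = 1.07, so PD ≈ 1.04.
Step 2: By the inverse law of cosines on triangle DPV: cos(∠DPV) = (1.04² + 2² − 2²) / (2·1.04·2) = 1.07/4.14 = 0.2588, so ∠DPV = 75°.

Therefore, the measure of angle ∠DPV = 75°.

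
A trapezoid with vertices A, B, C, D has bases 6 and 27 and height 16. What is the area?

Area = (6 + 27) * 16 / 2 = 528 / 2 = 264

264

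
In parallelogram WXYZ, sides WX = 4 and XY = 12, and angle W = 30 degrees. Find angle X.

Consecutive angles are supplementary: angle X = 180 - 30 = 150 degrees.

150 degrees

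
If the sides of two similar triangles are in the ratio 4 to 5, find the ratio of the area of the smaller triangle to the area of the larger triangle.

The ratio of areas of similar triangles equals the square of the side ratio.
Side ratio = 4:5
Area ratio = (4/5)^2 = 16/25 = 16:25

16:25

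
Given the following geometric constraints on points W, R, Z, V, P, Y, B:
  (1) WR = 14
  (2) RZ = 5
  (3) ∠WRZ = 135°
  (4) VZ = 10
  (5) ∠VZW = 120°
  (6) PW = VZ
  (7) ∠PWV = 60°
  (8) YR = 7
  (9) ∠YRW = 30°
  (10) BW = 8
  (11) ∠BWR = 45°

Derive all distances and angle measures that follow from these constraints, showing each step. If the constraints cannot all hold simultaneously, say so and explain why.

The constraints are consistent.

From the given relations:
  PW = VZ = 10

Step 1: From WR = 14, RZ = 5, and ∠WRZ = 135°, by the law of cosines:
  WZ² = WR² + RZ² - 2·WR·RZ·cos(135°) = 196 + 25 + 98.99 = 320
  WZ ≈ 17.89

Step 2: From WR = 14, RY = 7, and ∠WRY = 30°, by the law of cosines:
  WY² = WR² + RY² - 2·WR·RY·cos(30°) = 196 + 49 - 169.7 = 75.26
  WY ≈ 8.68

Step 3: From RW = 14, WB = 8, and ∠RWB = 45°, by the law of cosines:
  RB² = RW² + WB² - 2·RW·WB·cos(45°) = 196 + 64 - 158.4 = 101.6
  RB ≈ 10.08

Step 4: From WZ = 17.89, ZV = 10, and ∠WZV = 120°, by the law of cosines:
  WV² = WZ² + ZV² - 2·WZ·ZV·cos(120°) = 320 + 100 + 178.9 = 598.9
  WV ≈ 24.47

Step 5: From WR = 14, WY = 8.68, RY = 7, by the inverse law of cosines:
  cos(∠RWY) = (WR² + WY² - RY²) / (2·WR·WY)
  ∠RWY = 23.79°

Step 6: From WR = 14, WZ = 17.89, RZ = 5, by the inverse law of cosines:
  cos(∠RWZ) = (WR² + WZ² - RZ²) / (2·WR·WZ)
  ∠RWZ = 11.4°

Step 7: From RB = 10.08, RW = 14, BW = 8, by the inverse law of cosines:
  cos(∠BRW) = (RB² + RW² - BW²) / (2·RB·RW)
  ∠BRW = 34.14°

Step 8: From ZR = 5, ZW = 17.89, RW = 14, by the inverse law of cosines:
  cos(∠RZW) = (ZR² + ZW² - RW²) / (2·ZR·ZW)
  ∠RZW = 33.6°

Step 9: From YR = 7, YW = 8.68, RW = 14, by the inverse law of cosines:
  cos(∠RYW) = (YR² + YW² - RW²) / (2·YR·YW)
  ∠RYW = 126.21°

Step 10: From BR = 10.08, BW = 8, RW = 14, by the inverse law of cosines:
  cos(∠RBW) = (BR² + BW² - RW²) / (2·BR·BW)
  ∠RBW = 100.86°

Step 11: From VW = 24.47, WP = 10, and ∠VWP = 60°, by the law of cosines:
  VP² = VW² + WP² - 2·VW·WP·cos(60°) = 598.9 + 100 - 244.7 = 454.2
  VP ≈ 21.31

Step 12: From WV = 24.47, WZ = 17.89, VZ = 10, by the inverse law of cosines:
  cos(∠VWZ) = (WV² + WZ² - VZ²) / (2·WV·WZ)
  ∠VWZ = 20.73°

Step 13: From VW = 24.47, VZ = 10, WZ = 17.89, by the inverse law of cosines:
  cos(∠WVZ) = (VW² + VZ² - WZ²) / (2·VW·VZ)
  ∠WVZ = 39.27°

Step 14: From VP = 21.31, VW = 24.47, PW = 10, by the inverse law of cosines:
  cos(∠PVW) = (VP² + VW² - PW²) / (2·VP·VW)
  ∠PVW = 23.98°

Step 15: From PV = 21.31, PW = 10, VW = 24.47, by the inverse law of cosines:
  cos(∠VPW) = (PV² + PW² - VW²) / (2·PV·PW)
  ∠VPW = 96.02°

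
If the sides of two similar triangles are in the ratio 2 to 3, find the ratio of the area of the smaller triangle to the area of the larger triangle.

Area ratio = (side ratio)^2 = (2/3)^2 = 4:9.

4:9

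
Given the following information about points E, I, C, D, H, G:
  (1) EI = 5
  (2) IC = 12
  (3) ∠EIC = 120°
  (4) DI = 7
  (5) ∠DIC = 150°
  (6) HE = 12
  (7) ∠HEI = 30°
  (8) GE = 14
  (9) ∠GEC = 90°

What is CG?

Step 1: By the law of cosines on triangle EIC: EC² = 5² + 12² − 2·5·12·cos(120°) = 229, so EC ≈ 15.13.
Step 2: By the law of cosines on triangle CEG: CG² = 15.13² + 14² − 2·15.13·14·cos(90°) = 425, so CG = 5·√17.

Therefore, the length of CG = 5·√17.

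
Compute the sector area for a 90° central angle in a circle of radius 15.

The full circle has area πr² = π(15)² = 225*pi.
The sector covers 90° out of 360°, a fraction of 1/4.
Sector area = 225*pi × 1/4 = 225*pi/4.

225*pi/4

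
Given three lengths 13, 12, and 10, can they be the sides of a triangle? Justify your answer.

Check all three triangle inequalities:
13 + 12 = 25 > 10 ✓
13 + 10 = 23 > 12 ✓
12 + 10 = 22 > 13 ✓
All conditions hold, so these sides form a valid triangle.

Yes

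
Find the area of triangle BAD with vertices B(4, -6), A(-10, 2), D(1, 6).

The Shoelace formula computes the area from vertex coordinates by summing cross products.
For vertices (4,-6), (-10,2), (1,6):
Signed sum = 4*2 - -10*-6 + -10*6 - 1*2 + 1*-6 - 4*6
= -52 + -62 + -30 = -144
Area = (1/2)|-144| = 72.

72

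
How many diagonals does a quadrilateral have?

The number of diagonals in an n-gon is n(n - 3)/2.
For n = 4: 4(4 - 3)/2 = 4 × 1 / 2 = 2.

2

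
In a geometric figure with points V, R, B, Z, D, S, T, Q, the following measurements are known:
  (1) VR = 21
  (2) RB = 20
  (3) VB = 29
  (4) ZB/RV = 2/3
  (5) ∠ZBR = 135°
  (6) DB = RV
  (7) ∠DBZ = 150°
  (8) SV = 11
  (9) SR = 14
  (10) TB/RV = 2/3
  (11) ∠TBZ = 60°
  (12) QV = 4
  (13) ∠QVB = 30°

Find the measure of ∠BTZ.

From the given relations: TB = 2/3·RV = 2/3·21 = 14; ZB = 2/3·RV = 2/3·21 = 14.
Step 1: By the law of cosines on triangle TBZ: TZ² = 14² + 14² − 2·14·14·cos(60°) = 196, so TZ = 14.
Step 2: By the inverse law of cosines on triangle BTZ: cos(∠BTZ) = (14² + 14² − 14²) / (2·14·14) = 196/392 = 0.5, so ∠BTZ = 60°.

Therefore, the measure of angle ∠BTZ = 60°.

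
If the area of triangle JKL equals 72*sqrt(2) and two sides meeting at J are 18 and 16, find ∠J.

From the SAS area formula Area = (1/2)ab sin(C), rearranging gives sin(C) = 2*Area/(ab).
sin(C) = 2 * 72*sqrt(2) / (288) = sqrt(2)/2.
Therefore C = arcsin(sqrt(2)/2) = 45°.
Since sin(180° - C) = sin(C), the obtuse angle 135° gives the same area, so C = 45° or C = 135°.

45° or 135°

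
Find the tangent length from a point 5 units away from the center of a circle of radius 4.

Let T be the point of tangency. Then QT ⊥ AT (radius ⊥ tangent).
In right triangle QTA: QA² = QT² + AT²
5² = 4² + AT²
AT² = 9, AT = 3

3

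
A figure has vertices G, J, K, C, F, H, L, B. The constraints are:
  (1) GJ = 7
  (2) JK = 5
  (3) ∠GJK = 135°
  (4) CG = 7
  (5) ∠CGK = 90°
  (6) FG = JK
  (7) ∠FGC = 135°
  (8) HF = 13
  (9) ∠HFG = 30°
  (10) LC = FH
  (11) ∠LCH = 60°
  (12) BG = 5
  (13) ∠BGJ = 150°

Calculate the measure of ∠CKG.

Step 1: By the law of cosines on triangle GJK: GK² = 7² + 5² − 2·7·5·cos(135°) = 123.5, so GK ≈ 11.11.
Step 2: By the law of cosines on triangle KGC: KC² = 11.11² + 7² − 2·11.11·7·cos(90°) = 172.5, so KC ≈ 13.13.
Step 3: By the inverse law of cosines on triangle CKG: cos(∠CKG) = (13.13² + 11.11² − 7²) / (2·13.13·11.11) = 246.99/291.91 = 0.8461, so ∠CKG = 32.21°.

Therefore, the measure of angle ∠CKG = 32.21°.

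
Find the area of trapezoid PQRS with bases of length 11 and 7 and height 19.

A trapezoid's area equals the midsegment times the height.
The midsegment is (11 + 7) / 2 = 9.
Area = 9 * 19 = 171.

171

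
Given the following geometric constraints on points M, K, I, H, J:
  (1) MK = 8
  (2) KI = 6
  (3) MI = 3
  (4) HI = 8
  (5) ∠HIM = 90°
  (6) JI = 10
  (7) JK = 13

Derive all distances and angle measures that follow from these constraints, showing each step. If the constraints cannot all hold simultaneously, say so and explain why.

The constraints are consistent.

Step 1: From MI = 3, IH = 8, and ∠MIH = 90°, by the law of cosines:
  MH² = MI² + IH² - 2·MI·IH·cos(90°) = 9 + 64 - 0 = 73
  MH = √73

Step 2: From MI = 3, MK = 8, IK = 6, by the inverse law of cosines:
  cos(∠IMK) = (MI² + MK² - IK²) / (2·MI·MK)
  ∠IMK = 39.57°

Step 3: From KI = 6, KJ = 13, IJ = 10, by the inverse law of cosines:
  cos(∠IKJ) = (KI² + KJ² - IJ²) / (2·KI·KJ)
  ∠IKJ = 47.7°

Step 4: From KI = 6, KM = 8, IM = 3, by the inverse law of cosines:
  cos(∠IKM) = (KI² + KM² - IM²) / (2·KI·KM)
  ∠IKM = 18.57°

Step 5: From IJ = 10, IK = 6, JK = 13, by the inverse law of cosines:
  cos(∠JIK) = (IJ² + IK² - JK²) / (2·IJ·IK)
  ∠JIK = 105.96°

Step 6: From IK = 6, IM = 3, KM = 8, by the inverse law of cosines:
  cos(∠KIM) = (IK² + IM² - KM²) / (2·IK·IM)
  ∠KIM = 121.86°

Step 7: From JI = 10, JK = 13, IK = 6, by the inverse law of cosines:
  cos(∠IJK) = (JI² + JK² - IK²) / (2·JI·JK)
  ∠IJK = 26.34°

Step 8: From MH = √73, MI = 3, HI = 8, by the inverse law of cosines:
  cos(∠HMI) = (MH² + MI² - HI²) / (2·MH·MI)
  ∠HMI = 69.44°

Step 9: From HI = 8, HM = √73, IM = 3, by the inverse law of cosines:
  cos(∠IHM) = (HI² + HM² - IM²) / (2·HI·HM)
  ∠IHM = 20.56°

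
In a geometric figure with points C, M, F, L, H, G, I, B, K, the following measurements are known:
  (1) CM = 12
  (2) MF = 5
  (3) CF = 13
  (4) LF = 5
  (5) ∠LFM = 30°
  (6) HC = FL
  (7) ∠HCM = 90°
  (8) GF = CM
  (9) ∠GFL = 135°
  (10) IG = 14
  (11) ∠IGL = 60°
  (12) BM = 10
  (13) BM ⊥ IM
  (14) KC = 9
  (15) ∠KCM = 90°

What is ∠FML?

Step 1: By the law of cosines on triangle MFL: ML² = 5² + 5² − 2·5·5·cos(30°) = 6.7, so ML ≈ 2.59.
Step 2: By the inverse law of cosines on triangle FML: cos(∠FML) = (5² + 2.59² − 5²) / (2·5·2.59) = 6.7/25.88 = 0.2588, so ∠FML = 75°.

Therefore, the measure of angle ∠FML = 75°.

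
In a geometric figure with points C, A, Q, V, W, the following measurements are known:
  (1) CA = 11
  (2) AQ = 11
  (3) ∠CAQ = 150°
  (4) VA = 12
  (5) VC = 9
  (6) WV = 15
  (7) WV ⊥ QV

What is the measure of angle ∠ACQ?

Step 1: By the law of cosines on triangle CAQ: CQ² = 11² + 11² − 2·11·11·cos(150°) = 451.58, so CQ ≈ 21.25.
Step 2: By the inverse law of cosines on triangle ACQ: cos(∠ACQ) = (11² + 21.25² − 11²) / (2·11·21.25) = 451.58/467.51 = 0.9659, so ∠ACQ = 15°.

Therefore, the measure of angle ∠ACQ = 15°.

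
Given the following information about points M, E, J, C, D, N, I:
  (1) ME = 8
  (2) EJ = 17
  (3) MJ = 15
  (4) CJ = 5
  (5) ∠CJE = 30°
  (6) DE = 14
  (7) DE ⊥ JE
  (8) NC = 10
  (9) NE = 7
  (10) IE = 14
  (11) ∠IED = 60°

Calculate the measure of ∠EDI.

Step 1: By the law of cosines on triangle DEI: DI² = 14² + 14² − 2·14·14·cos(60°) = 196, so DI = 14.
Step 2: By the inverse law of cosines on triangle EDI: cos(∠EDI) = (14² + 14² − 14²) / (2·14·14) = 196/392 = 0.5, so ∠EDI = 60°.

Therefore, the measure of angle ∠EDI = 60°.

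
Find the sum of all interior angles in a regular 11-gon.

The sum of interior angles of an n-sided polygon is (n - 2) * 180.
For n = 11: (11 - 2) * 180 = 9 * 180 = 1620 degrees.

1620 degrees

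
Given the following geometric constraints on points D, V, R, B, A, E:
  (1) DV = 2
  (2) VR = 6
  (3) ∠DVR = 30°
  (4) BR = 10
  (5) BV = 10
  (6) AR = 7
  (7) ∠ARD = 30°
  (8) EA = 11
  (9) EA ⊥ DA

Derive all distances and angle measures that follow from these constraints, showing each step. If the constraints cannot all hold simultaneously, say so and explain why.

The constraints are consistent.

Step 1: From DV = 2, VR = 6, and ∠DVR = 30°, by the law of cosines:
  DR² = DV² + VR² - 2·DV·VR·cos(30°) = 4 + 36 - 20.78 = 19.22
  DR ≈ 4.38

Step 2: From VB = 10, VR = 6, BR = 10, by the inverse law of cosines:
  cos(∠BVR) = (VB² + VR² - BR²) / (2·VB·VR)
  ∠BVR = 72.54°

Step 3: From RB = 10, RV = 6, BV = 10, by the inverse law of cosines:
  cos(∠BRV) = (RB² + RV² - BV²) / (2·RB·RV)
  ∠BRV = 72.54°

Step 4: From BR = 10, BV = 10, RV = 6, by the inverse law of cosines:
  cos(∠RBV) = (BR² + BV² - RV²) / (2·BR·BV)
  ∠RBV = 34.92°

Step 5: From DR = 4.38, RA = 7, and ∠DRA = 30°, by the law of cosines:
  DA² = DR² + RA² - 2·DR·RA·cos(30°) = 19.22 + 49 - 53.15 = 15.07
  DA ≈ 3.88

Step 6: From DR = 4.38, DV = 2, RV = 6, by the inverse law of cosines:
  cos(∠RDV) = (DR² + DV² - RV²) / (2·DR·DV)
  ∠RDV = 136.81°

Step 7: From RD = 4.38, RV = 6, DV = 2, by the inverse law of cosines:
  cos(∠DRV) = (RD² + RV² - DV²) / (2·RD·RV)
  ∠DRV = 13.19°

Step 8: From DA = 3.88, AE = 11, and ∠DAE = 90°, by the law of cosines:
  DE² = DA² + AE² - 2·DA·AE·cos(90°) = 15.07 + 121 - 0 = 136.1
  DE ≈ 11.66

Step 9: From DA = 3.88, DR = 4.38, AR = 7, by the inverse law of cosines:
  cos(∠ADR) = (DA² + DR² - AR²) / (2·DA·DR)
  ∠ADR = 115.62°

Step 10: From AD = 3.88, AR = 7, DR = 4.38, by the inverse law of cosines:
  cos(∠DAR) = (AD² + AR² - DR²) / (2·AD·AR)
  ∠DAR = 34.38°

Step 11: From DA = 3.88, DE = 11.66, AE = 11, by the inverse law of cosines:
  cos(∠ADE) = (DA² + DE² - AE²) / (2·DA·DE)
  ∠ADE = 70.56°

Step 12: From EA = 11, ED = 11.66, AD = 3.88, by the inverse law of cosines:
  cos(∠AED) = (EA² + ED² - AD²) / (2·EA·ED)
  ∠AED = 19.44°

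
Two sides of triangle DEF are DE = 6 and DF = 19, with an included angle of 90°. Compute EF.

Since angle D = 90°, this is a right triangle and the law of cosines reduces to the Pythagorean theorem.
EF^2 = 6^2 + 19^2 = 397
EF = sqrt(397)

sqrt(397)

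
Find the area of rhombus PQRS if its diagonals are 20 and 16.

The diagonals of a rhombus divide it into four right triangles.
Each triangle has legs 20/ 2 = 10 and 16/2 = 8, so each has area (1/2)*10*8 = 40.
Four such triangles give total area = (d1 * d2) / 2 = 160.

160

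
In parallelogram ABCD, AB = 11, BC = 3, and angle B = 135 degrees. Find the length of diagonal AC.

Law of cosines: d^2 = 11^2 + 3^2 - 2(11)(3)cos(135°) = 33*sqrt(2) + 130, so d = sqrt(33*sqrt(2) + 130).

sqrt(33*sqrt(2) + 130)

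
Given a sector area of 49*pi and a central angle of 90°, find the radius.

The sector covers 90°/360° = 1/4 of the full circle.
Full circle area = 49*pi / 1/4 = 196*pi.
Since full area = πr², we get r² = 196*pi/π = 196, so r = 14.

14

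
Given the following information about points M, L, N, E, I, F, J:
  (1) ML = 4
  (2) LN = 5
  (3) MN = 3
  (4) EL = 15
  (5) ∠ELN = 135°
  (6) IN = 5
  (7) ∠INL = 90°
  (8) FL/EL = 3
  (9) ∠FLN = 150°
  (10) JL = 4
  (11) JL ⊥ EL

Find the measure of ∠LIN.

Step 1: By the law of cosines on triangle INL: IL² = 5² + 5² − 2·5·5·cos(90°) = 50, so IL = 5·√2.
Step 2: By the inverse law of cosines on triangle LIN: cos(∠LIN) = ((5·√2)² + 5² − 5²) / (2·5·√2·5) = 50/70.71 = 0.7071, so ∠LIN = 45°.

Therefore, the measure of angle ∠LIN = 45°.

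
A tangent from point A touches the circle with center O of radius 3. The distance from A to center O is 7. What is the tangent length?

tangent = √(d² - r²) = √(7² - 3²) = √(49 - 9) = √40 = 2*sqrt(10)

2*sqrt(10)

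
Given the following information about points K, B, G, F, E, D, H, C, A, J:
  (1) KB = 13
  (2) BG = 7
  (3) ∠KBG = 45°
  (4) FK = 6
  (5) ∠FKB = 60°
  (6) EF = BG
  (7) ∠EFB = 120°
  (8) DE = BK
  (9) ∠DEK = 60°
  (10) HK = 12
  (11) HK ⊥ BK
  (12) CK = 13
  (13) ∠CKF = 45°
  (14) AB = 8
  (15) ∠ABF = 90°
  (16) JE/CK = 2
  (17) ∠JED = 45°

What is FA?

Step 1: By the law of cosines on triangle BKF: BF² = 13² + 6² − 2·13·6·cos(60°) = 127, so BF = √127.
Step 2: By the law of cosines on triangle FBA: FA² = √127² + 8² − 2·√127·8·cos(90°) = 191, so FA = √191.

Therefore, the length of FA = √191.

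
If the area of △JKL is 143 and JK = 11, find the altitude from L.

Area = (1/2) * base * height
height = 2 * Area / base
height = 2 * 143 / 11
height = 286 / 11
height = 26

26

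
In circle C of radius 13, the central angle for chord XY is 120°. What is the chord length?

Chord length = 2r sin(θ/2)
= 2 × 13 × sin(120°/2)
= 2 × 13 × sin(60°)
= 13*sqrt(3)

13*sqrt(3)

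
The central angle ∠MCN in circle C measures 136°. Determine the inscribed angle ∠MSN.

By the inscribed angle theorem, the inscribed angle is half the central angle.
Inscribed angle = 136° / 2 = 68°

68°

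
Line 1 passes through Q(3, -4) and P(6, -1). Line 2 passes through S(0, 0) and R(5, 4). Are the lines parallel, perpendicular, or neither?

Slope of line 1: m1 = (-1 - -4)/(6 - 3) = 3/3 = 1
Slope of line 2: m2 = (4 - 0)/(5 - 0) = 4/5 = 4/5
m1 != m2 and m1*m2 = 4/5 != -1. Neither.

Neither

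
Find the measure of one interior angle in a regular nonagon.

Each interior angle of a regular n-gon is (n - 2) * 180 / n.
For n = 9: (9 - 2) * 180 / 9 = 1260/9 = 140 degrees.

140 degrees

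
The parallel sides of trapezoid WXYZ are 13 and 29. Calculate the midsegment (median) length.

midsegment = (13 + 29) / 2 = 42 / 2 = 21

21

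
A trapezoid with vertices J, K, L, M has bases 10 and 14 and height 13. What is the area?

Area = (10 + 14) * 13 / 2 = 312 / 2 = 156

156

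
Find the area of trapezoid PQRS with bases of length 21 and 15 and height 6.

A trapezoid's area equals the midsegment times the height.
The midsegment is (21 + 15) / 2 = 18.
Area = 18 * 6 = 108.

108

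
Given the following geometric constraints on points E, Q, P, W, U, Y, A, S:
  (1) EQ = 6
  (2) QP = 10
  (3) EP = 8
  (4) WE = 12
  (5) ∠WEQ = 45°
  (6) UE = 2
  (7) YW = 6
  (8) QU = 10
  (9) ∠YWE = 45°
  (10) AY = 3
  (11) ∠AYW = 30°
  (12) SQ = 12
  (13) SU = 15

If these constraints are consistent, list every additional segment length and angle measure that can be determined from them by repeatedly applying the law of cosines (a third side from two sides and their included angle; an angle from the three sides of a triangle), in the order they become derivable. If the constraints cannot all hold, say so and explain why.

These constraints are not satisfiable: by the triangle inequality in triangle EQU, (1) EQ = 6 and (6) UE = 2 force QU ≤ 6 + 2 = 8, but (8) says QU = 10. No planar figure meets all of them, so nothing further can be derived.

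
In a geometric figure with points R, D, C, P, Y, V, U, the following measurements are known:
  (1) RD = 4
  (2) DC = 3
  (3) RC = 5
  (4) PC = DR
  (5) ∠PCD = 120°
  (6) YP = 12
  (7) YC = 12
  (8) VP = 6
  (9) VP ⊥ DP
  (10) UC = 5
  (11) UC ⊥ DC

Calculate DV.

From the given relations: PC = DR = 4.
Step 1: By the law of cosines on triangle DCP: DP² = 3² + 4² − 2·3·4·cos(120°) = 37, so DP = √37.
Step 2: By the law of cosines on triangle DPV: DV² = √37² + 6² − 2·√37·6·cos(90°) = 73, so DV = √73.

Therefore, the length of DV = √73.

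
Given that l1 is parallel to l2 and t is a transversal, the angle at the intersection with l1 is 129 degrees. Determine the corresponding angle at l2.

Corresponding angles formed by parallel lines and a transversal are equal.
The given angle is 129 degrees.
The corresponding angle = 129 degrees.

129 degrees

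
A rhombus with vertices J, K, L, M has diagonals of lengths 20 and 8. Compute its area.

The diagonals of a rhombus divide it into four right triangles.
Each triangle has legs 20/ 2 = 10 and 8/2 = 4, so each has area (1/2)*10*4 = 20.
Four such triangles give total area = (d1 * d2) / 2 = 80.

80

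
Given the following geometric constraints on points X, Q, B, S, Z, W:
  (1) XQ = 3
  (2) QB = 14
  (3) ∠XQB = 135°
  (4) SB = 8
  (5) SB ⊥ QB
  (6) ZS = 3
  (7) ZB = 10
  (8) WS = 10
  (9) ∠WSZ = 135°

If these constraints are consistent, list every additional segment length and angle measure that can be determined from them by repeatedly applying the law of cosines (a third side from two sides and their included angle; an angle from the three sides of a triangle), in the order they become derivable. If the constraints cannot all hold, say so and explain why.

The constraints are consistent. Derivable facts, in order:
After 1 step:
- QS = 2·√65
- XB ≈ 16.26
- ZW ≈ 12.31
- ∠BSZ = 124.23°
- ∠BZS = 41.41°
- ∠SBZ = 14.36°
After 2 steps:
- ∠BQS = 29.74°
- ∠BSQ = 60.26°
- ∠BXQ = 37.5°
- ∠QBX = 7.5°
- ∠SWZ = 9.93°
- ∠SZW = 35.07°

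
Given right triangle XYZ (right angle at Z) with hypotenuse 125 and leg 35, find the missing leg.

Rearranging the Pythagorean theorem to solve for the unknown leg:
leg^2 = hypotenuse^2 - known_leg^2 = 15625 - 1225 = 14400
leg = sqrt(14400) = 120.

120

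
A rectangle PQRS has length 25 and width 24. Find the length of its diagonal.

Using the Pythagorean theorem:
d² = 25² + 24² = 625 + 576 = 1201
d = sqrt(1201)

sqrt(1201)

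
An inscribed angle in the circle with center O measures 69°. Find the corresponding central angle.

Central angle = 2 × 69° = 138° (inscribed angle theorem).

138°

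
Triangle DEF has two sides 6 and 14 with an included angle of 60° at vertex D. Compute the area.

When two sides and the included angle are known, the area formula is (1/2)ab sin(C).
The height from one side to the opposite vertex is 14 sin(60°) = 7*sqrt(3).
Area = (1/2) * 6 * 7*sqrt(3) = 21*sqrt(3).

21*sqrt(3)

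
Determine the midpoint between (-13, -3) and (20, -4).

M = ((x₁ + x₂)/2, (y₁ + y₂)/2)
= ((-13 + 20)/2, (-3 + -4)/2)
= (7/2, -7/2) = (7/2, -7/2)

(7/2, -7/2)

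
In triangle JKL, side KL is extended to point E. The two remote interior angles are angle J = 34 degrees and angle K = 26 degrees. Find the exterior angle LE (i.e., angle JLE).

By the exterior angle theorem, an exterior angle of a triangle equals the sum of the two remote interior angles.
Exterior angle = angle J + angle K
Exterior angle = 34 + 26 = 60 degrees

60 degrees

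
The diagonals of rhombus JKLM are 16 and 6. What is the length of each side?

In a rhombus, the diagonals bisect each other perpendicularly, creating four congruent right triangles.
Each triangle has legs 8 (half of 16) and 3 (half of 6).
The hypotenuse of each right triangle is a side of the rhombus:
side = sqrt(8^2 + 3^2) = sqrt(73)

sqrt(73)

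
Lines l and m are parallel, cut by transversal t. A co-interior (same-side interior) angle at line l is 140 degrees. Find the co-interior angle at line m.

Co-interior (same-side interior) angles are between the parallel lines on the same side of the transversal.
Unlike corresponding or alternate interior angles, they are supplementary rather than equal.
So the angle = 180 - 140 = 40 degrees.

40 degrees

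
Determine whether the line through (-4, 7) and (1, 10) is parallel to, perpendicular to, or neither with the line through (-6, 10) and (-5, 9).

Slope of line 1: m1 = (10 - 7)/(1 - -4) = 3/5 = 3/5
Slope of line 2: m2 = (9 - 10)/(-5 - -6) = -1/1 = -1
m1 != m2 (3/5 != -1), so not parallel.
m1 * m2 = (3/5) * (-1) = -3/5 != -1, so not perpendicular.
The lines are neither parallel nor perpendicular.

Neither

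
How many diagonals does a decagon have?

Each of the 10 vertices connects to 7 non-adjacent vertices via diagonals.
Total connections = 10 × 7 = 70, but each diagonal is counted twice.
Number of diagonals = 70 / 2 = 35.

35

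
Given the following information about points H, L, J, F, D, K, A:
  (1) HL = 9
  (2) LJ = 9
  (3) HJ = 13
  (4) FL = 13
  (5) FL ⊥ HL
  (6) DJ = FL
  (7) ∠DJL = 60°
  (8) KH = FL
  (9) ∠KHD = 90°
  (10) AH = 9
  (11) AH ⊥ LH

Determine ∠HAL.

Step 1: By the law of cosines on triangle AHL: AL² = 9² + 9² − 2·9·9·cos(90°) = 162, so AL = 9·√2.
Step 2: By the inverse law of cosines on triangle HAL: cos(∠HAL) = (9² + (9·√2)² − 9²) / (2·9·9·√2) = 162/229.1 = 0.7071, so ∠HAL = 45°.

Therefore, the measure of angle ∠HAL = 45°.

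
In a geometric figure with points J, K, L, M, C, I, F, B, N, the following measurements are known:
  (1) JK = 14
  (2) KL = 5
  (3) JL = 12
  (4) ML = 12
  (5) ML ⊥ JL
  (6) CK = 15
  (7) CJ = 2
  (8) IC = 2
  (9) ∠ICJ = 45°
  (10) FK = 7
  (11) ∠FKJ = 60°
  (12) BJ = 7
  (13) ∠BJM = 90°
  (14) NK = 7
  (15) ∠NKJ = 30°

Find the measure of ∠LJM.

Step 1: By the law of cosines on triangle JLM: JM² = 12² + 12² − 2·12·12·cos(90°) = 288, so JM = 12·√2.
Step 2: By the inverse law of cosines on triangle LJM: cos(∠LJM) = (12² + (12·√2)² − 12²) / (2·12·12·√2) = 288/407.29 = 0.7071, so ∠LJM = 45°.

Therefore, the measure of angle ∠LJM = 45°.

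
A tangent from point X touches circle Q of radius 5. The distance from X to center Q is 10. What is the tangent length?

Let T be the point of tangency. Then QT ⊥ XT (radius ⊥ tangent).
In right triangle QTX: QX² = QT² + XT²
10² = 5² + XT²
XT² = 75, XT = 5*sqrt(3)

5*sqrt(3)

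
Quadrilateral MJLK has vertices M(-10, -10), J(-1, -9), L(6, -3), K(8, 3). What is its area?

Shoelace: sum of cross terms = 129, Area = (1/2)|129| = 129/2

129/2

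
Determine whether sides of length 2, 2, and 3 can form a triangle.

Check all three triangle inequalities:
2 + 2 = 4 > 3 ✓
2 + 3 = 5 > 2 ✓
2 + 3 = 5 > 2 ✓
All conditions hold, so these sides form a valid triangle.

Yes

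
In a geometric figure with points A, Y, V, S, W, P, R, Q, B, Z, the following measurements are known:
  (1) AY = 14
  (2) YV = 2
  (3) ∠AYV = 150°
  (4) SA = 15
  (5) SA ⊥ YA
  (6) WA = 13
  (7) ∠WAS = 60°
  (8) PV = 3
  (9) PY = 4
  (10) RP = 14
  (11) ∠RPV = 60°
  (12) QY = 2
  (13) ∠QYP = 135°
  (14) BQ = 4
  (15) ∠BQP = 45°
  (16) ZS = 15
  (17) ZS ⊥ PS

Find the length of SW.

Step 1: By the law of cosines on triangle SAW: SW² = 15² + 13² − 2·15·13·cos(60°) = 199, so SW = √199.

Therefore, the length of SW = √199.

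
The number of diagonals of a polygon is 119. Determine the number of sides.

Using d = n(n - 3)/2, we solve 119 = n(n - 3)/2.
So n(n - 3) = 238.
Testing n = 17: 17 * 14 = 238 = 238. Correct.
The polygon has 17 sides.

17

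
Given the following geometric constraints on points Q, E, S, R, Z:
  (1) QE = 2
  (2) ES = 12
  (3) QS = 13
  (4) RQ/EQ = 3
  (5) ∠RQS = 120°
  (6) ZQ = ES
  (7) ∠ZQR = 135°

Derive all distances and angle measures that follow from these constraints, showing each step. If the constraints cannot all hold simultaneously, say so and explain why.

The constraints are consistent.

From the given relations:
  RQ = 3·EQ = 3·2 = 6
  ZQ = ES = 12

Step 1: From SQ = 13, QR = 6, and ∠SQR = 120°, by the law of cosines:
  SR² = SQ² + QR² - 2·SQ·QR·cos(120°) = 169 + 36 + 78 = 283
  SR ≈ 16.82

Step 2: From RQ = 6, QZ = 12, and ∠RQZ = 135°, by the law of cosines:
  RZ² = RQ² + QZ² - 2·RQ·QZ·cos(135°) = 36 + 144 + 101.8 = 281.8
  RZ ≈ 16.79

Step 3: From QE = 2, QS = 13, ES = 12, by the inverse law of cosines:
  cos(∠EQS) = (QE² + QS² - ES²) / (2·QE·QS)
  ∠EQS = 56.1°

Step 4: From EQ = 2, ES = 12, QS = 13, by the inverse law of cosines:
  cos(∠QES) = (EQ² + ES² - QS²) / (2·EQ·ES)
  ∠QES = 115.94°

Step 5: From SE = 12, SQ = 13, EQ = 2, by the inverse law of cosines:
  cos(∠ESQ) = (SE² + SQ² - EQ²) / (2·SE·SQ)
  ∠ESQ = 7.95°

Step 6: From SQ = 13, SR = 16.82, QR = 6, by the inverse law of cosines:
  cos(∠QSR) = (SQ² + SR² - QR²) / (2·SQ·SR)
  ∠QSR = 17.99°

Step 7: From RQ = 6, RS = 16.82, QS = 13, by the inverse law of cosines:
  cos(∠QRS) = (RQ² + RS² - QS²) / (2·RQ·RS)
  ∠QRS = 42.01°

Step 8: From RQ = 6, RZ = 16.79, QZ = 12, by the inverse law of cosines:
  cos(∠QRZ) = (RQ² + RZ² - QZ²) / (2·RQ·RZ)
  ∠QRZ = 30.36°

Step 9: From ZQ = 12, ZR = 16.79, QR = 6, by the inverse law of cosines:
  cos(∠QZR) = (ZQ² + ZR² - QR²) / (2·ZQ·ZR)
  ∠QZR = 14.64°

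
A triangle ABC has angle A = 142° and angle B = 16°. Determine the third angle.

Let angle C = x. Then 142 + 16 + x = 180.
x = 180 - 158 = 22 degrees.

22 degrees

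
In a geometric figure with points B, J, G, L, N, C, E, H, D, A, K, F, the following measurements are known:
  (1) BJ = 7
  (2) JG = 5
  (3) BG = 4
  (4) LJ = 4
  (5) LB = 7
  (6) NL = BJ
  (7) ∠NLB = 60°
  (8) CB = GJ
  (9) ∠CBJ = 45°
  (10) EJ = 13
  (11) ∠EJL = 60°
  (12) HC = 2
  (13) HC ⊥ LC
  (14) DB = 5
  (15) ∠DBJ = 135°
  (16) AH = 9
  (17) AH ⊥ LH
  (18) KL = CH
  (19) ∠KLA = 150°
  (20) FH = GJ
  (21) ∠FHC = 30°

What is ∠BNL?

From the given relations: NL = BJ = 7.
Step 1: By the law of cosines on triangle NLB: NB² = 7² + 7² − 2·7·7·cos(60°) = 49, so NB = 7.
Step 2: By the inverse law of cosines on triangle BNL: cos(∠BNL) = (7² + 7² − 7²) / (2·7·7) = 49/98 = 0.5, so ∠BNL = 60°.

Therefore, the measure of angle ∠BNL = 60°.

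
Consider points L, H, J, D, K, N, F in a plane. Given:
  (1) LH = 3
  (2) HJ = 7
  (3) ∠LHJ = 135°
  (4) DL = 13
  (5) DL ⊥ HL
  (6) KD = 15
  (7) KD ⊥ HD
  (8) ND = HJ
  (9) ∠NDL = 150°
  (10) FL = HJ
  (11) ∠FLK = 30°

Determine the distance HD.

Step 1: By the law of cosines on triangle HLD: HD² = 3² + 13² − 2·3·13·cos(90°) = 178, so HD = √178.

Therefore, the length of HD = √178.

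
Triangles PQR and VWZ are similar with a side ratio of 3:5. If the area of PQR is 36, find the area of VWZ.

Area ratio = (3/5)^2 = 9/25. Area of VWZ = 36 * 25/9 = 100.

100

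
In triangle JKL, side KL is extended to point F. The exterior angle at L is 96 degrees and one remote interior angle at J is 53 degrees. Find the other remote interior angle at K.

angle K = 96 - 53 = 43 degrees (exterior angle theorem).

43 degrees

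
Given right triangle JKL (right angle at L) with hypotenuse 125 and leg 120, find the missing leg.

KL = sqrt(125^2 - 120^2) = sqrt(1225) = 35

35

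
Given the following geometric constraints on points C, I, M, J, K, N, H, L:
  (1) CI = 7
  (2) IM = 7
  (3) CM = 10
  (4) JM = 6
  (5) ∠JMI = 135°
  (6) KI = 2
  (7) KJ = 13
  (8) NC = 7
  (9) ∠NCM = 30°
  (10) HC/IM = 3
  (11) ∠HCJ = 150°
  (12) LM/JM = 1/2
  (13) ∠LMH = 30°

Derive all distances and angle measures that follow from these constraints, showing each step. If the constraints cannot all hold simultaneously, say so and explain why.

The constraints are consistent.

From the given relations:
  HC = 3·IM = 3·7 = 21
  LM = 1/2·JM = 1/2·6 = 3

Step 1: From IM = 7, MJ = 6, and ∠IMJ = 135°, by the law of cosines:
  IJ² = IM² + MJ² - 2·IM·MJ·cos(135°) = 49 + 36 + 59.4 = 144.4
  IJ ≈ 12.02

Step 2: From MC = 10, CN = 7, and ∠MCN = 30°, by the law of cosines:
  MN² = MC² + CN² - 2·MC·CN·cos(30°) = 100 + 49 - 121.2 = 27.76
  MN ≈ 5.27

Step 3: From CI = 7, CM = 10, IM = 7, by the inverse law of cosines:
  cos(∠ICM) = (CI² + CM² - IM²) / (2·CI·CM)
  ∠ICM = 44.42°

Step 4: From IC = 7, IM = 7, CM = 10, by the inverse law of cosines:
  cos(∠CIM) = (IC² + IM² - CM²) / (2·IC·IM)
  ∠CIM = 91.17°

Step 5: From MC = 10, MI = 7, CI = 7, by the inverse law of cosines:
  cos(∠CMI) = (MC² + MI² - CI²) / (2·MC·MI)
  ∠CMI = 44.42°

Step 6: From IJ = 12.02, IK = 2, JK = 13, by the inverse law of cosines:
  cos(∠JIK) = (IJ² + IK² - JK²) / (2·IJ·IK)
  ∠JIK = 115.38°

Step 7: From IJ = 12.02, IM = 7, JM = 6, by the inverse law of cosines:
  cos(∠JIM) = (IJ² + IM² - JM²) / (2·IJ·IM)
  ∠JIM = 20.68°

Step 8: From MC = 10, MN = 5.27, CN = 7, by the inverse law of cosines:
  cos(∠CMN) = (MC² + MN² - CN²) / (2·MC·MN)
  ∠CMN = 41.63°

Step 9: From JI = 12.02, JK = 13, IK = 2, by the inverse law of cosines:
  cos(∠IJK) = (JI² + JK² - IK²) / (2·JI·JK)
  ∠IJK = 7.99°

Step 10: From JI = 12.02, JM = 6, IM = 7, by the inverse law of cosines:
  cos(∠IJM) = (JI² + JM² - IM²) / (2·JI·JM)
  ∠IJM = 24.32°

Step 11: From KI = 2, KJ = 13, IJ = 12.02, by the inverse law of cosines:
  cos(∠IKJ) = (KI² + KJ² - IJ²) / (2·KI·KJ)
  ∠IKJ = 56.63°

Step 12: From NC = 7, NM = 5.27, CM = 10, by the inverse law of cosines:
  cos(∠CNM) = (NC² + NM² - CM²) / (2·NC·NM)
  ∠CNM = 108.37°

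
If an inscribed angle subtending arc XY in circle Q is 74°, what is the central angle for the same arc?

By the inscribed angle theorem, the central angle is twice the inscribed angle.
Central angle = 2 × 74° = 148°

148°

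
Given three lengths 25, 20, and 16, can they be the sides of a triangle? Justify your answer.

Check all three triangle inequalities:
25 + 20 = 45 > 16 ✓
25 + 16 = 41 > 20 ✓
20 + 16 = 36 > 25 ✓
All conditions hold, so these sides form a valid triangle.

Yes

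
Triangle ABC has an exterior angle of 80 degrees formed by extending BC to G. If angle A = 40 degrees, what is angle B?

angle B = 80 - 40 = 40 degrees (exterior angle theorem).

40 degrees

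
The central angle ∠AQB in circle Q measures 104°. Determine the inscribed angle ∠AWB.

An inscribed angle intercepts an arc from a point on the circle, while the central angle intercepts the same arc from the center.
The inscribed angle is always half the central angle: 104° / 2 = 52°.

52°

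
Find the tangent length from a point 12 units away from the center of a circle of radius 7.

The tangent, radius, and line from the external point to the center form a right triangle.
The right angle is where the tangent meets the radius.
By the Pythagorean theorem: tangent² + 7² = 12²
tangent² = 144 - 49 = 95
tangent = sqrt(95)

sqrt(95)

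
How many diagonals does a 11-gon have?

The number of diagonals in an n-gon is n(n - 3)/2.
For n = 11: 11(11 - 3)/2 = 11 × 8 / 2 = 44.

44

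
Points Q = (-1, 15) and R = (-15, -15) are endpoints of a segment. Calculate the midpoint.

The midpoint is the average of the coordinates:
x: (-1 + -15)/2 = -8
y: (15 + -15)/2 = 0
Midpoint = (-8, 0)

(-8, 0)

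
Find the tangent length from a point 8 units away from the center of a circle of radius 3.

tangent = √(d² - r²) = √(8² - 3²) = √(64 - 9) = √55 = sqrt(55)

sqrt(55)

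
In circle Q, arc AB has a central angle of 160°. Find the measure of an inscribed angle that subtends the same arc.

An inscribed angle intercepts an arc from a point on the circle, while the central angle intercepts the same arc from the center.
The inscribed angle is always half the central angle: 160° / 2 = 80°.

80°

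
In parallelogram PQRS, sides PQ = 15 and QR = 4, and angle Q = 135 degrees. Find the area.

Area = a * b * sin(theta)
Area = 15 * 4 * sin(135 degrees)
Area = 60 * sqrt(2)/2
Area = 30*sqrt(2)

30*sqrt(2)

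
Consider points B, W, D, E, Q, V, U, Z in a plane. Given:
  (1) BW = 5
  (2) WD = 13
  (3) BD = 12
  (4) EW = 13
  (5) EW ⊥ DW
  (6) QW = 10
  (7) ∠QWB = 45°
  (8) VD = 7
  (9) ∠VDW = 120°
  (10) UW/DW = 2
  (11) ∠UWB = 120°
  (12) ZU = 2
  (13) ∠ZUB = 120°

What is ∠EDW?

Step 1: By the law of cosines on triangle DWE: DE² = 13² + 13² − 2·13·13·cos(90°) = 338, so DE = 13·√2.
Step 2: By the inverse law of cosines on triangle EDW: cos(∠EDW) = ((13·√2)² + 13² − 13²) / (2·13·√2·13) = 338/478 = 0.7071, so ∠EDW = 45°.

Therefore, the measure of angle ∠EDW = 45°.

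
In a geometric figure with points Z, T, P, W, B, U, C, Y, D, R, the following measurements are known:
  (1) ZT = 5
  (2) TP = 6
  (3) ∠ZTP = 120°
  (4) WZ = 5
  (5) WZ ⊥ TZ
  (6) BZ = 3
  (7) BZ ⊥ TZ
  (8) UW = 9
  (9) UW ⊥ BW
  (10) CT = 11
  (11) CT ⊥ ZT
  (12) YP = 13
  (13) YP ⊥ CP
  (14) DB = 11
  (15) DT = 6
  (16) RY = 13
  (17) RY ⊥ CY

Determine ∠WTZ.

Step 1: By the law of cosines on triangle TZW: TW² = 5² + 5² − 2·5·5·cos(90°) = 50, so TW = 5·√2.
Step 2: By the inverse law of cosines on triangle WTZ: cos(∠WTZ) = ((5·√2)² + 5² − 5²) / (2·5·√2·5) = 50/70.71 = 0.7071, so ∠WTZ = 45°.

Therefore, the measure of angle ∠WTZ = 45°.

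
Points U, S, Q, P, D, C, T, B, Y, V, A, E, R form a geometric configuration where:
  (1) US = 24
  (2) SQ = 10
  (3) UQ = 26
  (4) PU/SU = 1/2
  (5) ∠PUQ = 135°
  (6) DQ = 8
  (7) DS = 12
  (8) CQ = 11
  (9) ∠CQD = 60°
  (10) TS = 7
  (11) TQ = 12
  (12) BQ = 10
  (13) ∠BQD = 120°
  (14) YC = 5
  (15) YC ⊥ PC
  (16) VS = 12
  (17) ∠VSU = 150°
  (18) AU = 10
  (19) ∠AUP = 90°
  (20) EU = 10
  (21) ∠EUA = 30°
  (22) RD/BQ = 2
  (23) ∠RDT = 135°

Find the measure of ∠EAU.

Step 1: By the law of cosines on triangle AUE: AE² = 10² + 10² − 2·10·10·cos(30°) = 26.79, so AE ≈ 5.18.
Step 2: By the inverse law of cosines on triangle EAU: cos(∠EAU) = (5.18² + 10² − 10²) / (2·5.18·10) = 26.79/103.53 = 0.2588, so ∠EAU = 75°.

Therefore, the measure of angle ∠EAU = 75°.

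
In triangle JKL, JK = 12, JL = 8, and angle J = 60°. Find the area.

When two sides and the included angle are known, the area formula is (1/2)ab sin(C).
The height from one side to the opposite vertex is 8 sin(60°) = 4*sqrt(3).
Area = (1/2) * 12 * 4*sqrt(3) = 24*sqrt(3).

24*sqrt(3)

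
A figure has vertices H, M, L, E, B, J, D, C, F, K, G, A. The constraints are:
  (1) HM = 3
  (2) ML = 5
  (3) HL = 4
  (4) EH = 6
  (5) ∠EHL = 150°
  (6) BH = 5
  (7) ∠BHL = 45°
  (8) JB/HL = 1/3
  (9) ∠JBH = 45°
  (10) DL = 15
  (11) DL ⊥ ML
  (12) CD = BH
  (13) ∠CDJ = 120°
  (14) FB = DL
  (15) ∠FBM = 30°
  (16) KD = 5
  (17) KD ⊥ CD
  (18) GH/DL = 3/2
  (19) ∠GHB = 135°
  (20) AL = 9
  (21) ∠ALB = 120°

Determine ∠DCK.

From the given relations: CD = BH = 5.
Step 1: By the law of cosines on triangle CDK: CK² = 5² + 5² − 2·5·5·cos(90°) = 50, so CK = 5·√2.
Step 2: By the inverse law of cosines on triangle DCK: cos(∠DCK) = (5² + (5·√2)² − 5²) / (2·5·5·√2) = 50/70.71 = 0.7071, so ∠DCK = 45°.

Therefore, the measure of angle ∠DCK = 45°.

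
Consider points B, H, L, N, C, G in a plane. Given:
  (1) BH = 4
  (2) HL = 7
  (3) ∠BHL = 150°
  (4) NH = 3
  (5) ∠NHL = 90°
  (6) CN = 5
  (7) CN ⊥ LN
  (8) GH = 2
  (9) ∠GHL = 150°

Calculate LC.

Step 1: By the law of cosines on triangle LHN: LN² = 7² + 3² − 2·7·3·cos(90°) = 58, so LN = √58.
Step 2: By the law of cosines on triangle LNC: LC² = √58² + 5² − 2·√58·5·cos(90°) = 83, so LC = √83.

Therefore, the length of LC = √83.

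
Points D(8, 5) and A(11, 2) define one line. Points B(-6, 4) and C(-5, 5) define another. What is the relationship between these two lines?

Slope of line 1: m1 = (2 - 5)/(11 - 8) = -3/3 = -1
Slope of line 2: m2 = (5 - 4)/(-5 - -6) = 1/1 = 1
m1 * m2 = (-1) * (1) = -1 = -1, so the lines are perpendicular.

Perpendicular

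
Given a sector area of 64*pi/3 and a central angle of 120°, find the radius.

r² = 360 × 64*pi/3 / (π × 120) = 64, so r = 8.

8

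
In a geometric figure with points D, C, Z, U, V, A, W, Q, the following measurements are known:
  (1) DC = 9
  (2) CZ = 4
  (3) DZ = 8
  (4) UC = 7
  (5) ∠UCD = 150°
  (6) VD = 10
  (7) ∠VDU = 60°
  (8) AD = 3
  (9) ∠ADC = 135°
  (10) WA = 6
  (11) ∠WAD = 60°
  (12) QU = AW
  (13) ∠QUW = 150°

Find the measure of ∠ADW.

Step 1: By the law of cosines on triangle DAW: DW² = 3² + 6² − 2·3·6·cos(60°) = 27, so DW = 3·√3.
Step 2: By the inverse law of cosines on triangle ADW: cos(∠ADW) = (3² + (3·√3)² − 6²) / (2·3·3·√3) = 0/31.18 = 0, so ∠ADW = 90°.

Therefore, the measure of angle ∠ADW = 90°.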